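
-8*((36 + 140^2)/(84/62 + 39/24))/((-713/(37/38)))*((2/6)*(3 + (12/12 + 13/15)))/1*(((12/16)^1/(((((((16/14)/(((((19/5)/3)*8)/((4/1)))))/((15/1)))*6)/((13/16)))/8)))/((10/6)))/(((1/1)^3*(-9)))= -2413176038/11472975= -210.34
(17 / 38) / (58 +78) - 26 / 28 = -1969 / 2128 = -0.93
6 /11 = 0.55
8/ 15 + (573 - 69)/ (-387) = -496/ 645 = -0.77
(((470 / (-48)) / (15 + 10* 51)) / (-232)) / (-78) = -47 / 45601920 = -0.00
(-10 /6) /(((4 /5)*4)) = -25 /48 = -0.52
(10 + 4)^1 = 14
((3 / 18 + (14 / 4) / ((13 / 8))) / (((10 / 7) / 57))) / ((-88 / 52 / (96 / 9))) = -583.59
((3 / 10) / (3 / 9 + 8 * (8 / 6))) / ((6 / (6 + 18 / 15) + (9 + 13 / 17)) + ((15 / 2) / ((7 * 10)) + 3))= 2142 / 1076405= 0.00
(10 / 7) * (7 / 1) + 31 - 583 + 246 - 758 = -1054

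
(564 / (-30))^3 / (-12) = 553.72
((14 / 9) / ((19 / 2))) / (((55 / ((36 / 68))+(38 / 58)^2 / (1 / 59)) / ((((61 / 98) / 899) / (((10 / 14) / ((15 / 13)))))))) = 5307 / 3744372541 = 0.00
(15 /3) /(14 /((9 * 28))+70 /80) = 360 /67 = 5.37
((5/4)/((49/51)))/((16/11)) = 2805/3136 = 0.89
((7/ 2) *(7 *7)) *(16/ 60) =686/ 15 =45.73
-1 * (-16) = 16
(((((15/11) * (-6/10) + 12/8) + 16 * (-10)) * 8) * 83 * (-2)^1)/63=2327320/693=3358.33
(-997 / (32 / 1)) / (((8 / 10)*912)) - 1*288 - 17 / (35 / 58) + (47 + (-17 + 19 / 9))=-284.10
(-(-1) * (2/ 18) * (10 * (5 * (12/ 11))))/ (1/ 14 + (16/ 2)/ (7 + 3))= 14000/ 2013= 6.95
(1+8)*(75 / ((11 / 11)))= 675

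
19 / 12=1.58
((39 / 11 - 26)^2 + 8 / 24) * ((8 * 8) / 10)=5860736 / 1815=3229.06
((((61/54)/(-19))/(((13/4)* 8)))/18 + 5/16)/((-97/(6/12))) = -299983/186305184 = -0.00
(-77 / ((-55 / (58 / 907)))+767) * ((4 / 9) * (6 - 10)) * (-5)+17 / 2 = 111458803 / 16326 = 6827.07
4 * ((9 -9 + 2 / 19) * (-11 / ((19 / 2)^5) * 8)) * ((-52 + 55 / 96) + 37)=975040 / 141137643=0.01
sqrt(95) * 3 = 3 * sqrt(95) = 29.24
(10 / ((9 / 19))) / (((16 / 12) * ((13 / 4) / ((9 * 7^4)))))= 1368570 / 13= 105274.62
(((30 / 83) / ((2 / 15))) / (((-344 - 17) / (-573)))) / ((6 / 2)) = 42975 / 29963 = 1.43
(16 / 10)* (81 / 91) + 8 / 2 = 2468 / 455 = 5.42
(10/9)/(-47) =-10/423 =-0.02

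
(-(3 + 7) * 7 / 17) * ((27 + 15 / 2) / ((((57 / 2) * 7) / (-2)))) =460 / 323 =1.42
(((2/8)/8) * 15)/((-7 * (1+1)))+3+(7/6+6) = 13619/1344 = 10.13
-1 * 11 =-11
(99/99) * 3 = 3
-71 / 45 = -1.58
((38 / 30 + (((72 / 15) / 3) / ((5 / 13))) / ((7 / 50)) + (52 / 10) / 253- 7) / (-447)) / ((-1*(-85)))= -25504 / 40373487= -0.00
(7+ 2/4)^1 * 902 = 6765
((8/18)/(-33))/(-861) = 4/255717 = 0.00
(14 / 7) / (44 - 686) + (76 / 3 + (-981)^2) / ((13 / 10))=3089260117 / 4173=740297.18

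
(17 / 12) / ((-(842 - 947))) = 17 / 1260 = 0.01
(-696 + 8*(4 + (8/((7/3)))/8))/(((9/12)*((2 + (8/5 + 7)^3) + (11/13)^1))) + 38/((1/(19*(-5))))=-9842151370/2725317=-3611.38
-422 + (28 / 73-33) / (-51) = -1568725 / 3723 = -421.36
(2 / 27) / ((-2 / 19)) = -19 / 27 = -0.70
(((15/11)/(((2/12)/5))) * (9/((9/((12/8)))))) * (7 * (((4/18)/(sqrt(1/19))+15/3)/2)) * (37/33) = 6475 * sqrt(19)/121+291375/242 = 1437.28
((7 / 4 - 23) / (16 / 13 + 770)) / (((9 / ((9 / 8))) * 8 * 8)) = -1105 / 20533248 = -0.00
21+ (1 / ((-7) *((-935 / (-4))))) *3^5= 20.85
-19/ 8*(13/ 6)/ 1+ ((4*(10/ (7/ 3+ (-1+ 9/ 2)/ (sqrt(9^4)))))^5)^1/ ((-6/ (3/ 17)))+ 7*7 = -87650940290453179/ 2208735872112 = -39683.76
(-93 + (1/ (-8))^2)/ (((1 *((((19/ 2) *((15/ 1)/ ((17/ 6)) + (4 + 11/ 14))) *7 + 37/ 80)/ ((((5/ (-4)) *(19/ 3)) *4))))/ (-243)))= -144162975/ 135148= -1066.70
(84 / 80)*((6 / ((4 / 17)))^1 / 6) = 357 / 80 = 4.46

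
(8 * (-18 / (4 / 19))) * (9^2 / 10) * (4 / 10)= -55404 / 25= -2216.16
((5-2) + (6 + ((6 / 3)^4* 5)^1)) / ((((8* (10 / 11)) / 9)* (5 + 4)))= 979 / 80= 12.24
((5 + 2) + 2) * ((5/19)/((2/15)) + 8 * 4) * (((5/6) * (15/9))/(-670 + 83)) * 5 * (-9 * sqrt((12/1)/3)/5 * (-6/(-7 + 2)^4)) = -34857/278825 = -0.13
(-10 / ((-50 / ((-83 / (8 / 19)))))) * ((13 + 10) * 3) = -2720.32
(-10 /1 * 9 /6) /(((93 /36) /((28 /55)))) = -1008 /341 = -2.96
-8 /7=-1.14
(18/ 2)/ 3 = 3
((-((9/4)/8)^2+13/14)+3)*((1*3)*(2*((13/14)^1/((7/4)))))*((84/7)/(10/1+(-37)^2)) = 3228381/30271808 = 0.11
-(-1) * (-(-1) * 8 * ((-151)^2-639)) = 177296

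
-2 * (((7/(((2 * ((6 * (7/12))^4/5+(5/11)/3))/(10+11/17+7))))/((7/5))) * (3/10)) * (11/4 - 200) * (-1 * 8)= -1874664000/1353761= -1384.78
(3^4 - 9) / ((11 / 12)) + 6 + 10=1040 / 11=94.55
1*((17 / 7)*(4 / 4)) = 17 / 7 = 2.43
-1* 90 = -90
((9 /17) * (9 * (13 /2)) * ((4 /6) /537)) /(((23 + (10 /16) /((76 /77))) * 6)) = 11856 /43724867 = 0.00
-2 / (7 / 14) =-4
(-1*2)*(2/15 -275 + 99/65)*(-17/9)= -1812268/1755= -1032.63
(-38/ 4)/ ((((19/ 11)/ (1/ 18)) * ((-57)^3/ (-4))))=-11/ 1666737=-0.00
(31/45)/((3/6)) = 62/45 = 1.38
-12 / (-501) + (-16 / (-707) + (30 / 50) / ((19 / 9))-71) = -792665042 / 11216555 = -70.67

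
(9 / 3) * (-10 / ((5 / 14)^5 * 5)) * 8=-8260.98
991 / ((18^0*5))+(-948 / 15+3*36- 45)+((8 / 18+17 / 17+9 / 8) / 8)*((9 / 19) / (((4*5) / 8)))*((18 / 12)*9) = 241767 / 1216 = 198.82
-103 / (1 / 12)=-1236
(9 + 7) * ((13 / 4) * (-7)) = -364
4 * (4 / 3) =5.33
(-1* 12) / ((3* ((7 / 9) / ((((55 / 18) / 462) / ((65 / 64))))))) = -64 / 1911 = -0.03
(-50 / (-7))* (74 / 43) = 3700 / 301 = 12.29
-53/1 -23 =-76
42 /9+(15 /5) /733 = 10271 /2199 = 4.67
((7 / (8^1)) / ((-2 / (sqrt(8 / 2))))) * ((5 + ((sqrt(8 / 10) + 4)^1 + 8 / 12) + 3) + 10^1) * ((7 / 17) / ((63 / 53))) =-371 / 54 - 371 * sqrt(5) / 3060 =-7.14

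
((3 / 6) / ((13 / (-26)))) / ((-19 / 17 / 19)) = 17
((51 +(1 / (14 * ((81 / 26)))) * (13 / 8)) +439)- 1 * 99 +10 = 1819105 / 4536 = 401.04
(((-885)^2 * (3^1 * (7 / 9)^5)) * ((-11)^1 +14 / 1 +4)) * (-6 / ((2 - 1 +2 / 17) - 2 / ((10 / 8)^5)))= -1087830448906250 / 17903511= -60760732.85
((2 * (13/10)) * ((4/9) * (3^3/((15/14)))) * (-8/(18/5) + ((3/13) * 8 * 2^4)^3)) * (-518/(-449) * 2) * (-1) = -29562864791936/17073225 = -1731533.72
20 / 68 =5 / 17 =0.29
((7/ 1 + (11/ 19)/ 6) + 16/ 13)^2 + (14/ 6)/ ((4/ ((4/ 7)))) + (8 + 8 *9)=328738309/ 2196324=149.68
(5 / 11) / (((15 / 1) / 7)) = 7 / 33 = 0.21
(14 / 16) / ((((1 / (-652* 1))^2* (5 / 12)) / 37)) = 165152904 / 5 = 33030580.80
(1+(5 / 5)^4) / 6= 0.33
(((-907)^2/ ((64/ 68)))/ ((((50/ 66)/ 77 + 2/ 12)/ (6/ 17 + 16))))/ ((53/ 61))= 5908029017737/ 63388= 93204218.74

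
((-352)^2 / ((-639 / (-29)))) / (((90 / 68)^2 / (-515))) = -427837042688 / 258795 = -1653188.98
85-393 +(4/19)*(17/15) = -87712/285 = -307.76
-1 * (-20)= 20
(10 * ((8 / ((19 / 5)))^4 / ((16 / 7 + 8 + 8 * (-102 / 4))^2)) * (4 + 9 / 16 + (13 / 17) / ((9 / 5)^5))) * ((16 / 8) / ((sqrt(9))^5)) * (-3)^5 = -724512128200000 / 15034025024083953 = -0.05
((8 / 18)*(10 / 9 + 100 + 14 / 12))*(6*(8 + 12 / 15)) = 324016 / 135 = 2400.12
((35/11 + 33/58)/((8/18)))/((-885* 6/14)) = -16751/752840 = -0.02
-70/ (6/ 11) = -385/ 3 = -128.33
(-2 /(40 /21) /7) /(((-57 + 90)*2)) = -1 /440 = -0.00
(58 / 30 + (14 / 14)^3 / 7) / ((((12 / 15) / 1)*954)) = 109 / 40068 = 0.00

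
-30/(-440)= 3/44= 0.07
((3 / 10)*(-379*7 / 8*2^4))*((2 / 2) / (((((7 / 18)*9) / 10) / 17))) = -77316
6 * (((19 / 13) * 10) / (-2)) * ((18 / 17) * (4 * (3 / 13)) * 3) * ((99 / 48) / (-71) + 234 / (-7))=6141879675 / 1427881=4301.39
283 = 283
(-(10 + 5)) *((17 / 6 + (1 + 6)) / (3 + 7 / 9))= -2655 / 68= -39.04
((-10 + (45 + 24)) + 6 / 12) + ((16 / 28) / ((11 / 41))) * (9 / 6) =9655 / 154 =62.69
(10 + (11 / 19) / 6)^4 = 1755097689601 / 168896016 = 10391.59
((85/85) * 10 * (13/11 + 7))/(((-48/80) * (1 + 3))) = -375/11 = -34.09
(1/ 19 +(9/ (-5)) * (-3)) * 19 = 103.60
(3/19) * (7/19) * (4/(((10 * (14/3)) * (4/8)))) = 18/1805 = 0.01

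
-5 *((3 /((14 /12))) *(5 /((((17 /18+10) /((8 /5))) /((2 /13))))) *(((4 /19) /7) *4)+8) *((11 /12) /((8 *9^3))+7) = -281.22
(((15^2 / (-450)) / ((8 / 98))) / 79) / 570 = -49 / 360240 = -0.00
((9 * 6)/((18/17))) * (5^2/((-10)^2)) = 51/4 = 12.75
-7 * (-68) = 476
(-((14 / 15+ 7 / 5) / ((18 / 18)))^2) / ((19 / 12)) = -196 / 57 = -3.44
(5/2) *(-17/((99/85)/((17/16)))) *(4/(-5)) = 24565/792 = 31.02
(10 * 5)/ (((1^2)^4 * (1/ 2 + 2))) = 20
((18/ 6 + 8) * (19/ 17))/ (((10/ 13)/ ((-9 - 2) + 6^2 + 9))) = 2717/ 5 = 543.40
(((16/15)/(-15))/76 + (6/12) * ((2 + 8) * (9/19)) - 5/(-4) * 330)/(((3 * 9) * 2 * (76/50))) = 3547117/701784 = 5.05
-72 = -72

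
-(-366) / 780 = 61 / 130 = 0.47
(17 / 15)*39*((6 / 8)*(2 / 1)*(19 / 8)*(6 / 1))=37791 / 40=944.78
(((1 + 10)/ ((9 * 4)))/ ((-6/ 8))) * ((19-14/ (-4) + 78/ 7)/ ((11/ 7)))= -157/ 18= -8.72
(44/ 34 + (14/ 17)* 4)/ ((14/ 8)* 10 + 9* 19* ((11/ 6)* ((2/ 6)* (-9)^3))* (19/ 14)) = -2184/ 49204273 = -0.00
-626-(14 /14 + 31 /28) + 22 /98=-123065 /196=-627.88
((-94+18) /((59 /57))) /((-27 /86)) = 233.87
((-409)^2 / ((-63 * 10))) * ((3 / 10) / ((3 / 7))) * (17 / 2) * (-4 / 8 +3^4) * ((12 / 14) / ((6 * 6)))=-65406871 / 21600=-3028.10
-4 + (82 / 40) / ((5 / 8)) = -18 / 25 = -0.72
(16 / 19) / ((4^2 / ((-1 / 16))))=-1 / 304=-0.00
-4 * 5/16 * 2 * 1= -5/2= -2.50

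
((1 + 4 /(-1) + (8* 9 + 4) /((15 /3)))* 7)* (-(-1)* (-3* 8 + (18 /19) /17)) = -3302418 /1615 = -2044.84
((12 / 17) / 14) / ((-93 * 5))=-2 / 18445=-0.00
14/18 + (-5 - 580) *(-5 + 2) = 15802/9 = 1755.78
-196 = -196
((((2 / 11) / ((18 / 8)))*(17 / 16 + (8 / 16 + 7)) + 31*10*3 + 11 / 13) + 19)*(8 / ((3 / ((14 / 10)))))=13701436 / 3861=3548.68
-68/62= -34/31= -1.10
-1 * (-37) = 37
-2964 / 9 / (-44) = 247 / 33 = 7.48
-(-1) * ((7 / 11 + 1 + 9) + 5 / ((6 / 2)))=406 / 33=12.30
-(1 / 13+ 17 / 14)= -235 / 182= -1.29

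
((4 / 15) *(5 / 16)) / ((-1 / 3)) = -1 / 4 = -0.25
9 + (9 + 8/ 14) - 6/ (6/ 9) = 67/ 7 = 9.57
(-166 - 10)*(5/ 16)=-55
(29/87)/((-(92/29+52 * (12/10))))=-145/28524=-0.01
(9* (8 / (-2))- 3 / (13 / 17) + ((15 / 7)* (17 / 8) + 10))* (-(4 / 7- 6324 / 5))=-102152039 / 3185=-32072.85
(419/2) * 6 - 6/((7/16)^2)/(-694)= 21373539/17003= 1257.05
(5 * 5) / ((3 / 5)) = 125 / 3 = 41.67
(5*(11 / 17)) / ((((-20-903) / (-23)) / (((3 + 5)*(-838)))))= -8480560 / 15691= -540.47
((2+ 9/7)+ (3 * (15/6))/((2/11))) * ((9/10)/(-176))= -11223/49280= -0.23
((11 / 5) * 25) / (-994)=-55 / 994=-0.06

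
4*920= 3680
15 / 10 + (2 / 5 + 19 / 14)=114 / 35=3.26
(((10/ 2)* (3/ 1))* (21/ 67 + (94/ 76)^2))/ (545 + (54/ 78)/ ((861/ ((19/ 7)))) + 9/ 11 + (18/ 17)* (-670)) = -2612782471299/ 15459568122508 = -0.17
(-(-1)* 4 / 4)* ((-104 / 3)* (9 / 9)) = -104 / 3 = -34.67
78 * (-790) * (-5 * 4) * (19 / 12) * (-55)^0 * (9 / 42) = 2926950 / 7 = 418135.71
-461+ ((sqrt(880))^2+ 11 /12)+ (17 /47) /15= 1184233 /2820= 419.94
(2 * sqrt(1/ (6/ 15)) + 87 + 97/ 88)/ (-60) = -1.52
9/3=3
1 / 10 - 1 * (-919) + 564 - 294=11891 / 10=1189.10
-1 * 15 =-15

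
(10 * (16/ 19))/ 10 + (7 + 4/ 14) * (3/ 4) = 3355/ 532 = 6.31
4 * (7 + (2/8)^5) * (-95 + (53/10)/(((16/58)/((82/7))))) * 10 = 261073473/7168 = 36422.08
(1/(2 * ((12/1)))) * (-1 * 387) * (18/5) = -1161/20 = -58.05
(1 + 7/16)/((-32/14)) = -161/256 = -0.63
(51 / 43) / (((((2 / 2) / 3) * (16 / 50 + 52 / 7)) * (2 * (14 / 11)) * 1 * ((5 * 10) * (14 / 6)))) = 1683 / 1088416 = 0.00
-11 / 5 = -2.20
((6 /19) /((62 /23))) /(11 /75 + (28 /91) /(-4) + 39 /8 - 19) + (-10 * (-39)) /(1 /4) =100732809840 /64572659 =1559.99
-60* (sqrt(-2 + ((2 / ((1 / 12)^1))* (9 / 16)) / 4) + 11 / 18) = -15* sqrt(22) - 110 / 3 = -107.02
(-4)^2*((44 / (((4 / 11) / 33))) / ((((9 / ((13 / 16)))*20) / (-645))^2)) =415912211 / 768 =541552.36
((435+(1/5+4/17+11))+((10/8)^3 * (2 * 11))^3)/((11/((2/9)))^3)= 222210244171/337819299840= 0.66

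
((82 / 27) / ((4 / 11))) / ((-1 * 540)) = -451 / 29160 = -0.02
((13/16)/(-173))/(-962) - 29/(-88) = 742527/2253152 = 0.33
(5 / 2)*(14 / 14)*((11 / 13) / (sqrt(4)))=55 / 52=1.06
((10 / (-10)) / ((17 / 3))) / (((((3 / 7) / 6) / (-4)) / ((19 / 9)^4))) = 7297976 / 37179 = 196.29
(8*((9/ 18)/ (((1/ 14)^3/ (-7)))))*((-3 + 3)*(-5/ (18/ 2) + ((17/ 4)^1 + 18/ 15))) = 0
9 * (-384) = -3456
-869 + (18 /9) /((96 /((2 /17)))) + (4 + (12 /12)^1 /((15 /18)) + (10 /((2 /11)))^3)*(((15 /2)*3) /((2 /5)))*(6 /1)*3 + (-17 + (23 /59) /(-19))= 77047786318709 /457368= 168459066.48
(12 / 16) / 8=3 / 32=0.09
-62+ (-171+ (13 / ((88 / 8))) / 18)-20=-50081 / 198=-252.93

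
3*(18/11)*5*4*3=3240/11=294.55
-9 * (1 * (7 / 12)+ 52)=-1893 / 4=-473.25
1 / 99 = 0.01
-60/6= -10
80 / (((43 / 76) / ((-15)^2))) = 1368000 / 43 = 31813.95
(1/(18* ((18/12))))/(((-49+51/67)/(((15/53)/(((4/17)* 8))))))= -5695/49333248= -0.00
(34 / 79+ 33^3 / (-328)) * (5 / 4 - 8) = 76352517 / 103648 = 736.65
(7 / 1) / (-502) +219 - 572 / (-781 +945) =4435385 / 20582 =215.50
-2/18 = -1/9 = -0.11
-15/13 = -1.15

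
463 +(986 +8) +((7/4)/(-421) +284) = 2931837/1684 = 1741.00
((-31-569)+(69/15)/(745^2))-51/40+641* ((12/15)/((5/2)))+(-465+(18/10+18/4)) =-18978635671/22201000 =-854.85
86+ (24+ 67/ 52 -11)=5215/ 52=100.29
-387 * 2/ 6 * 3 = -387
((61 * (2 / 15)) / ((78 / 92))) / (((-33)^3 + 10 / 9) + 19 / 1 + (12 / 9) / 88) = -123464 / 462250165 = -0.00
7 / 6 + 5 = 37 / 6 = 6.17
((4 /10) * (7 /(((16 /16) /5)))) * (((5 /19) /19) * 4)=0.78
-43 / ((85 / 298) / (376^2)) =-21312847.81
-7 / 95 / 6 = -7 / 570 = -0.01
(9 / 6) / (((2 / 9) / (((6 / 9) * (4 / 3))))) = 6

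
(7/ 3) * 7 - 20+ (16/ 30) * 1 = -47/ 15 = -3.13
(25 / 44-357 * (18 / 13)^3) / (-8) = 91554131 / 773344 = 118.39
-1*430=-430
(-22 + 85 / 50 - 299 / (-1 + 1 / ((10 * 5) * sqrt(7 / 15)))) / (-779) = -750393 / 2095510 - 230 * sqrt(105) / 209551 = -0.37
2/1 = 2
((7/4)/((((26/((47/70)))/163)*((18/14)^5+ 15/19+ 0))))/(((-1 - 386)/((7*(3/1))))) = -17124870791/184340669760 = -0.09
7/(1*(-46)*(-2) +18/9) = 7/94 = 0.07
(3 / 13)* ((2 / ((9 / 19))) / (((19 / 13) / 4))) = 8 / 3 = 2.67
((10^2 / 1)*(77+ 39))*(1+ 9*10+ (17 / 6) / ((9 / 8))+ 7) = 31482400 / 27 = 1166014.81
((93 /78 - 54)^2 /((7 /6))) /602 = 5655387 /1424332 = 3.97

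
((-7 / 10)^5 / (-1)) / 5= 16807 / 500000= 0.03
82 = 82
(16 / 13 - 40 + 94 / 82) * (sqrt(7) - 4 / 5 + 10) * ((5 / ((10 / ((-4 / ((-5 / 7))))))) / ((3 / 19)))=-245368508 / 39975 - 5334098 * sqrt(7) / 7995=-7903.24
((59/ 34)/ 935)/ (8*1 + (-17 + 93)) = 59/ 2670360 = 0.00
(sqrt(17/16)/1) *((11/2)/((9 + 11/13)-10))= -143 *sqrt(17)/16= -36.85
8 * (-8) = -64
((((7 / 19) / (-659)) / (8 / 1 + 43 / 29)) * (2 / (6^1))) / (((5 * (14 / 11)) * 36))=-29 / 338067000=-0.00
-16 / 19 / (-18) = 8 / 171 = 0.05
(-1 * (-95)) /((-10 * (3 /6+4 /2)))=-3.80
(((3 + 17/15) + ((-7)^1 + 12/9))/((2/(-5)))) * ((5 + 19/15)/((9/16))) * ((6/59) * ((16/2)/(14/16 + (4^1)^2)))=2.06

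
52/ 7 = 7.43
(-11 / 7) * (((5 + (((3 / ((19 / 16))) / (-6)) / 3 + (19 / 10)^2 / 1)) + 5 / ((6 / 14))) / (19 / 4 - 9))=420849 / 56525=7.45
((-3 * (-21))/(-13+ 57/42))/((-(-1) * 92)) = -441/7498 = -0.06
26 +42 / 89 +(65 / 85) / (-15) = 599623 / 22695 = 26.42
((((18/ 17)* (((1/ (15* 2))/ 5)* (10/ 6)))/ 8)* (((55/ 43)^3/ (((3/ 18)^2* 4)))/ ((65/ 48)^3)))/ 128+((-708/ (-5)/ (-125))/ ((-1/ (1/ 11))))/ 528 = 253471695637/ 898275850257500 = 0.00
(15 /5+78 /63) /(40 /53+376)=4717 /419328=0.01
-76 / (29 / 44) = -3344 / 29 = -115.31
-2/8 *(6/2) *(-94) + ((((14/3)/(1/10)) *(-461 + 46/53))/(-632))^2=85892518483/70123876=1224.87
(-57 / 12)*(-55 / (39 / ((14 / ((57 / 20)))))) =3850 / 117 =32.91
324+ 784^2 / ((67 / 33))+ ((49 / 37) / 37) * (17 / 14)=55596072701 / 183446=303065.06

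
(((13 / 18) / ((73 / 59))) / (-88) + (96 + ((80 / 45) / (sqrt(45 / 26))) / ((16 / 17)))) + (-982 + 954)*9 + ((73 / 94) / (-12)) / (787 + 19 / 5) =-31040742189 / 198970552 + 17*sqrt(130) / 135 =-154.57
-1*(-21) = 21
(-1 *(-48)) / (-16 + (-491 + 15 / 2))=-32 / 333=-0.10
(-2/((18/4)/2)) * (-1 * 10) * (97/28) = 1940/63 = 30.79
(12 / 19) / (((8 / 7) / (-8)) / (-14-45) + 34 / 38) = 1239 / 1760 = 0.70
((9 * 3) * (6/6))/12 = 9/4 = 2.25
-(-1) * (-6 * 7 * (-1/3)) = 14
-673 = -673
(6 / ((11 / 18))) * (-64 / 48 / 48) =-3 / 11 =-0.27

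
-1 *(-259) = 259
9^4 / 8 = 6561 / 8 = 820.12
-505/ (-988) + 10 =10385/ 988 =10.51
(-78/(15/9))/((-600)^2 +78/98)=-3822/29400065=-0.00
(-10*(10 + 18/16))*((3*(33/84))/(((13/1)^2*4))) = -14685/75712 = -0.19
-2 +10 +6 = 14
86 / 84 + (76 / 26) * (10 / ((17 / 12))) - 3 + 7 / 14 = 88909 / 4641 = 19.16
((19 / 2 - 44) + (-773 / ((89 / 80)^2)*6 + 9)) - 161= -62320933 / 15842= -3933.91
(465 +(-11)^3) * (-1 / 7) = 866 / 7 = 123.71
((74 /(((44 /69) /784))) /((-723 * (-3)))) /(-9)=-333592 /71577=-4.66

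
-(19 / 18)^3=-1.18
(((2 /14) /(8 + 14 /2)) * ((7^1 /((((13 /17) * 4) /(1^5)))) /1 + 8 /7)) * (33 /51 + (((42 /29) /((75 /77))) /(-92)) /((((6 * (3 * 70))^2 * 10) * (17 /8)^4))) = 11396270843148829 /538948469189812500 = 0.02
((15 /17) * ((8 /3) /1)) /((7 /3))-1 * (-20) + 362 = 45578 /119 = 383.01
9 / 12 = 3 / 4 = 0.75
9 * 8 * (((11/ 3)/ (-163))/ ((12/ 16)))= -352/ 163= -2.16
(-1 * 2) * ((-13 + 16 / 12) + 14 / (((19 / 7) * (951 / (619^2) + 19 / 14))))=6546004738 / 415722261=15.75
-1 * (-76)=76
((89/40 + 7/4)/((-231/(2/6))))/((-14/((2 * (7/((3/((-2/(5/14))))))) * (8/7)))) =-212/17325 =-0.01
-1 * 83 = -83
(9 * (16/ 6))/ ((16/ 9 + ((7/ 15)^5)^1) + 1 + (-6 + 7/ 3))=-18225000/ 658193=-27.69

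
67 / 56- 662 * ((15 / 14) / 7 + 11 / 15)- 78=-3901949 / 5880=-663.60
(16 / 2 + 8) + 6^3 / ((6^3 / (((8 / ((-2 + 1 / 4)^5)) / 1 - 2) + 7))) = 20.51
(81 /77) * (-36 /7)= -2916 /539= -5.41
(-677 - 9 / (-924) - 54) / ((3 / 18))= -675435 / 154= -4385.94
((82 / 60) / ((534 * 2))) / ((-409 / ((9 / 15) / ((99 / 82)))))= -1681 / 1081109700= -0.00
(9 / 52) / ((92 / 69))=27 / 208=0.13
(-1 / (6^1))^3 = -1 / 216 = -0.00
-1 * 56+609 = 553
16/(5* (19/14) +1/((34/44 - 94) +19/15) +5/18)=30589776/13483625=2.27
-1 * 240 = -240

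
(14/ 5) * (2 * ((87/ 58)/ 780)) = 7/ 650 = 0.01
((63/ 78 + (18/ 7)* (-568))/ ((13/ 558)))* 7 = -74123883/ 169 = -438602.86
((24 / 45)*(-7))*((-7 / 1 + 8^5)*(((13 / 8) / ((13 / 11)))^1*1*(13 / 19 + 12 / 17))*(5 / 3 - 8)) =1480583.08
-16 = -16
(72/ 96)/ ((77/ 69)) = 207/ 308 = 0.67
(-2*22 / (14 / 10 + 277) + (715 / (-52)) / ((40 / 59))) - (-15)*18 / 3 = 193657 / 2784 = 69.56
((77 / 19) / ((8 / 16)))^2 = 23716 / 361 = 65.70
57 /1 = 57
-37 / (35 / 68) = -71.89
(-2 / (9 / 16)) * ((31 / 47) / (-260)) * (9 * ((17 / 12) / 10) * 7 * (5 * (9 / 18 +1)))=3689 / 6110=0.60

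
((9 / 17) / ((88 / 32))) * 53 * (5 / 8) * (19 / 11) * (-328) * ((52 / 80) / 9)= -536731 / 2057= -260.93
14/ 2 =7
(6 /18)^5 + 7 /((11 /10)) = 17021 /2673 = 6.37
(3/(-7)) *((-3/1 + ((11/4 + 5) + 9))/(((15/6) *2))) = -33/28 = -1.18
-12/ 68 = -3/ 17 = -0.18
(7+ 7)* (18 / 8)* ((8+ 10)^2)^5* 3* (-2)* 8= -5398546446655488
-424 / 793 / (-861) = 424 / 682773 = 0.00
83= 83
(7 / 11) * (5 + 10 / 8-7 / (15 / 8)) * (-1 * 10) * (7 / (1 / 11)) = -7399 / 6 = -1233.17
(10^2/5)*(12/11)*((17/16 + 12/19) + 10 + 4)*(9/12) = 214695/836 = 256.81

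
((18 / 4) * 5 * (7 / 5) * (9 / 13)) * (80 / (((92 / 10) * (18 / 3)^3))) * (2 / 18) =175 / 1794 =0.10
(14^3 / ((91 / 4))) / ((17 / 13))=1568 / 17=92.24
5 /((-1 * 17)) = -0.29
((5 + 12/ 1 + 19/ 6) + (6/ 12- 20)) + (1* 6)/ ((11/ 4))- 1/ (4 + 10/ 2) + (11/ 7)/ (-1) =1.17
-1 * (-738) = 738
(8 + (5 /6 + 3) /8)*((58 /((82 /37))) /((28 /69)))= 10044353 /18368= 546.84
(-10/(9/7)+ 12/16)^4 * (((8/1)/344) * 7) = 28680064567/72223488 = 397.10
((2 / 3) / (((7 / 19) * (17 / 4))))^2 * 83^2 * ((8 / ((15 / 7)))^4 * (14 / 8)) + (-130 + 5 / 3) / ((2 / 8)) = 424039.80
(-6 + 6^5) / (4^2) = 3885 / 8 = 485.62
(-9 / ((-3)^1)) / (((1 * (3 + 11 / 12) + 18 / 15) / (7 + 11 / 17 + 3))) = 32580 / 5219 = 6.24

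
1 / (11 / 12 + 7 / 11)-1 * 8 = -1508 / 205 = -7.36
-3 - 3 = -6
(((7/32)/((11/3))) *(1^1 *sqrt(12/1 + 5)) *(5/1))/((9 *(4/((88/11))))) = 35 *sqrt(17)/528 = 0.27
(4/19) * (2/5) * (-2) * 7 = -112/95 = -1.18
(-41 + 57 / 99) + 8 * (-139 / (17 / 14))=-536422 / 561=-956.19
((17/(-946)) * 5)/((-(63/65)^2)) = 0.10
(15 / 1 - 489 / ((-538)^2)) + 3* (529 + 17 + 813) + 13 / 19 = 22507445593 / 5499436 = 4092.68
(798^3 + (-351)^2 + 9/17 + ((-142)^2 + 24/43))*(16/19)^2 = 95123653724672/263891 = 360465698.81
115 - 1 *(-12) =127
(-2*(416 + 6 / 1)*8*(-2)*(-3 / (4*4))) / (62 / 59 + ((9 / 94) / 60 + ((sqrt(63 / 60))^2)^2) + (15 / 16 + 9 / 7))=-9829730400 / 16996883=-578.33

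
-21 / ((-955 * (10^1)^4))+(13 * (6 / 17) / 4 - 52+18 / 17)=-8084074643 / 162350000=-49.79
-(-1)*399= 399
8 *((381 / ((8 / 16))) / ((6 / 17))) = 17272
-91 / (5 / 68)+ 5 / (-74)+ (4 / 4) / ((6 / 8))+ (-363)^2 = 144891259 / 1110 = 130532.67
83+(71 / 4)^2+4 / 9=57385 / 144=398.51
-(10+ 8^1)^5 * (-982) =1855555776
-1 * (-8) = 8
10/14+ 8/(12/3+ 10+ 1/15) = 1895/1477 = 1.28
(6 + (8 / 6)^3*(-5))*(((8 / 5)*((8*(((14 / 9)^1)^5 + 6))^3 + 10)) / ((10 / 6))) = -459500936550201914928736 / 46325504721296025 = -9918962.34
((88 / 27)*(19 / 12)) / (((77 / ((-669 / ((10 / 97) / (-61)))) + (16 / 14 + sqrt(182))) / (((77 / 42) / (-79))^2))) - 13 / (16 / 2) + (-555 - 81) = -41279674748103135117246551 / 64739735126311235360184 + 2157449312457711041*sqrt(182) / 140269426107007676613732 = -637.62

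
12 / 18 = 2 / 3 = 0.67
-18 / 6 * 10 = -30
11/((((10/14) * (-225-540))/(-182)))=14014/3825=3.66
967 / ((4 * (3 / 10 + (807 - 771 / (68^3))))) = 380069680 / 1269200913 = 0.30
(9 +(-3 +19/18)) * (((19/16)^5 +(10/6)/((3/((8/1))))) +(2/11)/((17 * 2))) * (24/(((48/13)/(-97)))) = -1924976593821307/63531122688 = -30299.74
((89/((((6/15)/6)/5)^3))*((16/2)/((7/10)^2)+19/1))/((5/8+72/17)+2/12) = 26517405375000/100499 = 263857405.30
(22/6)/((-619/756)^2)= 2095632/383161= 5.47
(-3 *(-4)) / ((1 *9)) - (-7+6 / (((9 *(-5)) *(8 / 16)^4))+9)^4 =1.33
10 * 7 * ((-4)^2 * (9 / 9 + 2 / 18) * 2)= 22400 / 9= 2488.89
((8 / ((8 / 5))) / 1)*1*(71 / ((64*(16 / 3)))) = 1.04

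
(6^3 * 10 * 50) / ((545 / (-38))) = -820800 / 109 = -7530.28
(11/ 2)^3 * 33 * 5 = 219615/ 8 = 27451.88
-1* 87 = -87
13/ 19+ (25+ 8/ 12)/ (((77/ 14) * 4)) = 211/ 114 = 1.85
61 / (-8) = -61 / 8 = -7.62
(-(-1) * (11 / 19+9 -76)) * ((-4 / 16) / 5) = 631 / 190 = 3.32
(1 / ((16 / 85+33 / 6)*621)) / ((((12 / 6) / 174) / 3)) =4930 / 66723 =0.07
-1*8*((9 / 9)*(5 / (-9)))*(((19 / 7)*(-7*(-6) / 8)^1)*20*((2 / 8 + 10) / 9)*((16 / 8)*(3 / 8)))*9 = 19475 / 2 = 9737.50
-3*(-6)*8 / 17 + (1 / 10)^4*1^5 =1440017 / 170000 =8.47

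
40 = 40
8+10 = 18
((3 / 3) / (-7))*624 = -624 / 7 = -89.14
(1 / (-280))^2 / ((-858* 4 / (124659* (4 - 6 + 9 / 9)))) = 41553 / 89689600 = 0.00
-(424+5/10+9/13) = -11055/26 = -425.19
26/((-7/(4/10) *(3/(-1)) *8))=13/210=0.06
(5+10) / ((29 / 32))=480 / 29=16.55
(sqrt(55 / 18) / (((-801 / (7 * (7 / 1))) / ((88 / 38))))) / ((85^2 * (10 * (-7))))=77 * sqrt(110) / 1649359125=0.00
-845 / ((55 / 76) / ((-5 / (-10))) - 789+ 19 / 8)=128440 / 119347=1.08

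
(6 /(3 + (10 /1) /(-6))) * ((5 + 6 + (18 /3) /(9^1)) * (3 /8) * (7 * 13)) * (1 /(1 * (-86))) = -28665 /1376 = -20.83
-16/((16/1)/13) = -13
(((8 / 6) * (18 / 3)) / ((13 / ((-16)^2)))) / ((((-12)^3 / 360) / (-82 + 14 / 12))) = 310400 / 117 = 2652.99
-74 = -74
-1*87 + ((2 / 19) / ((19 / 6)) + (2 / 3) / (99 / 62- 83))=-475396459 / 5465901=-86.97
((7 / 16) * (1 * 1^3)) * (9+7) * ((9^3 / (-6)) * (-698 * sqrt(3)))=593649 * sqrt(3)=1028230.23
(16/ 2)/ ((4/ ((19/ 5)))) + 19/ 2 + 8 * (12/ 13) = 3183/ 130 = 24.48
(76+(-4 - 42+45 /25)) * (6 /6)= 159 /5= 31.80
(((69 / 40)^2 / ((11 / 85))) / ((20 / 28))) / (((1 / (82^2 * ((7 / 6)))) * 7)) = 317461893 / 8800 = 36075.22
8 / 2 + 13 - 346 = -329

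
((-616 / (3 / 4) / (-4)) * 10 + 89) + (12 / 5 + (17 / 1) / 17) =32186 / 15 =2145.73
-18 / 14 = -9 / 7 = -1.29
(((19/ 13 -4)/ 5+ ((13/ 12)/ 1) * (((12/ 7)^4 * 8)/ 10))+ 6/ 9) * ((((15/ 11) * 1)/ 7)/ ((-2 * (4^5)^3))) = -3578815/ 5161264347086848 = -0.00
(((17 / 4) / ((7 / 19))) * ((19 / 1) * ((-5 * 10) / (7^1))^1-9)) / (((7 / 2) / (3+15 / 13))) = -8834373 / 4459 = -1981.25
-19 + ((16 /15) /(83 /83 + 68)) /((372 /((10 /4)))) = -19.00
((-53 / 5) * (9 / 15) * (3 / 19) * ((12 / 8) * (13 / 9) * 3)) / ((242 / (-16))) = 24804 / 57475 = 0.43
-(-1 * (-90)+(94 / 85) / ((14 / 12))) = -54114 / 595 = -90.95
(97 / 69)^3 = 912673 / 328509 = 2.78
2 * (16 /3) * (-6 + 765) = 8096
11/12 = 0.92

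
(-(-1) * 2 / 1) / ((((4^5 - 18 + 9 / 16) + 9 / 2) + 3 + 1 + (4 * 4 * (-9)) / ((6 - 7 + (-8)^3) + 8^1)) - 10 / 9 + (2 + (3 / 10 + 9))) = 145440 / 74577017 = 0.00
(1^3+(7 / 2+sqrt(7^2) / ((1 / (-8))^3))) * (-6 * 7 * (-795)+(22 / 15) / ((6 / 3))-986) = -3479782289 / 30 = -115992742.97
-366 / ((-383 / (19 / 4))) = 3477 / 766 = 4.54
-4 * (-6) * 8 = 192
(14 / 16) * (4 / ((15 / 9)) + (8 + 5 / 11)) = 4179 / 440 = 9.50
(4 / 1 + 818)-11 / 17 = 13963 / 17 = 821.35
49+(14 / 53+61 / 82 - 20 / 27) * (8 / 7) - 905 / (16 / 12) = -147720553 / 234684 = -629.44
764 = 764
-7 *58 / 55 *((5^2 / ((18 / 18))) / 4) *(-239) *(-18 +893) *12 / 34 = 636785625 / 187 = 3405270.72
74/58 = 37/29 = 1.28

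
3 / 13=0.23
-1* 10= -10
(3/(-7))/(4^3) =-3/448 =-0.01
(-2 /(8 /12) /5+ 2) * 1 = 7 /5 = 1.40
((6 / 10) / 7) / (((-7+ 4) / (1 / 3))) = -1 / 105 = -0.01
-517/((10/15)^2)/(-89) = 4653/356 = 13.07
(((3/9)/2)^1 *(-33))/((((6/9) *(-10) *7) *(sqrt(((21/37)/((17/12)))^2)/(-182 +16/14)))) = -1459909/27440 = -53.20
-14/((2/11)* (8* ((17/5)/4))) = -11.32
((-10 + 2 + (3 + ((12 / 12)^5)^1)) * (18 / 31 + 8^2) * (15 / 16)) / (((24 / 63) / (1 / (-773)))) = 315315 / 383408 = 0.82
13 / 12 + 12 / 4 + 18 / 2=157 / 12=13.08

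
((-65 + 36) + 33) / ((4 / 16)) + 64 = 80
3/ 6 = 1/ 2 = 0.50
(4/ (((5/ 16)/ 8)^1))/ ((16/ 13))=416/ 5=83.20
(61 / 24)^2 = 3721 / 576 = 6.46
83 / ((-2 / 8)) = -332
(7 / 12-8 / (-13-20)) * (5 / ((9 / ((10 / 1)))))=2725 / 594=4.59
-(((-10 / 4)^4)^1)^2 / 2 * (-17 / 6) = 6640625 / 3072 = 2161.66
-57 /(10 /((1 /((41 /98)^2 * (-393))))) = 91238 /1101055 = 0.08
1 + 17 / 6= 23 / 6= 3.83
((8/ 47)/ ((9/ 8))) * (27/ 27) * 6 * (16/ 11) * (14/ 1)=28672/ 1551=18.49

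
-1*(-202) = 202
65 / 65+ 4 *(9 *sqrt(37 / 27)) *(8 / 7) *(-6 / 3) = 1 - 64 *sqrt(111) / 7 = -95.33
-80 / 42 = -40 / 21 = -1.90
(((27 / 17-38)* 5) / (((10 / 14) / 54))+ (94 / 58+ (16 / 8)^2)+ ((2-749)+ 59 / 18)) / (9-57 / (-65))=-8364753605 / 5697108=-1468.25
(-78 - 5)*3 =-249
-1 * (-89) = 89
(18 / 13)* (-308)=-5544 / 13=-426.46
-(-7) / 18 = 7 / 18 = 0.39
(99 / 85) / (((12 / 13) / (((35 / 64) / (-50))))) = -3003 / 217600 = -0.01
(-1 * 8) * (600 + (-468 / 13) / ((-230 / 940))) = -137472 / 23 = -5977.04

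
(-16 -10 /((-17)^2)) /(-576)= 2317 /83232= 0.03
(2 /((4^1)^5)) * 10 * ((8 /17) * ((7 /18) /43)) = 35 /421056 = 0.00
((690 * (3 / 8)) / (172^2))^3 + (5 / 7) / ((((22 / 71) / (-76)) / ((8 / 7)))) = -178835029483433748895 / 893180885968093184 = -200.22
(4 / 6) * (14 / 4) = 7 / 3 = 2.33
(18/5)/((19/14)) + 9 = 1107/95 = 11.65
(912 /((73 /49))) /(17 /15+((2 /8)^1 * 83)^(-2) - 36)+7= -2776851203 /262997611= -10.56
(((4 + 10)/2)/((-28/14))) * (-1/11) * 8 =28/11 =2.55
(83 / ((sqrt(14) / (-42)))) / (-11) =249 * sqrt(14) / 11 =84.70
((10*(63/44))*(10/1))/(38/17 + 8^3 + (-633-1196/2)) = -5355/26807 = -0.20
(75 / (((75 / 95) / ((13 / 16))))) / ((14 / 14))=1235 / 16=77.19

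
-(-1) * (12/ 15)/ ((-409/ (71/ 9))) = -284/ 18405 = -0.02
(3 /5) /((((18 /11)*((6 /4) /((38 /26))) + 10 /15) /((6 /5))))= 11286 /36775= 0.31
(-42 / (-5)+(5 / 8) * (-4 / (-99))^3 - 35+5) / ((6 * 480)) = -26198023 / 3493076400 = -0.01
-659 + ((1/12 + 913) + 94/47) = 3073/12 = 256.08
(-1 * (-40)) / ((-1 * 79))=-0.51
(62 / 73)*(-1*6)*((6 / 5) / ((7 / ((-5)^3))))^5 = 28248750000000 / 1226911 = 23024286.20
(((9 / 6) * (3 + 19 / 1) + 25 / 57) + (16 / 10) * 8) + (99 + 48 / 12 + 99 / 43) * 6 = 8309534 / 12255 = 678.05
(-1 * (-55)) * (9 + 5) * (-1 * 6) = -4620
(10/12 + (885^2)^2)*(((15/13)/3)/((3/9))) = 18403242018775/26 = 707817000722.12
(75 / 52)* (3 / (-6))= -75 / 104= -0.72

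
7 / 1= 7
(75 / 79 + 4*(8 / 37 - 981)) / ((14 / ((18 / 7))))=-103180941 / 143227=-720.40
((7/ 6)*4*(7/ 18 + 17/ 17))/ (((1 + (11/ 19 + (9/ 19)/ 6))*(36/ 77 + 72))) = 7315/ 135594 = 0.05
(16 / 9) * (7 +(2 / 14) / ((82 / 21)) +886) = 585832 / 369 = 1587.62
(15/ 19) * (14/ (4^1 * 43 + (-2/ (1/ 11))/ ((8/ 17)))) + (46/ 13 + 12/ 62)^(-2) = 1148688237/ 7177376768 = 0.16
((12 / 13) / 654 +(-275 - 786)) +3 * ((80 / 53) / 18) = -238989485 / 225303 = -1060.75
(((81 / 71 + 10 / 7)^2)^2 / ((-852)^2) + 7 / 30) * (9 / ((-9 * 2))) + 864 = 382613090581096412227 / 442899045639822240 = 863.88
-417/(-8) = 52.12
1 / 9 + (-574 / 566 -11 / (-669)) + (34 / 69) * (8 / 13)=-99067795 / 169826319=-0.58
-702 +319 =-383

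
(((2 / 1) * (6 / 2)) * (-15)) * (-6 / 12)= 45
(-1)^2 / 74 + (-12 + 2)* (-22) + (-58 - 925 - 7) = -56979 / 74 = -769.99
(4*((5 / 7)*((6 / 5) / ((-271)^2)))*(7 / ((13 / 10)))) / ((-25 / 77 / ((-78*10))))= 0.60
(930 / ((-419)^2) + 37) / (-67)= -6496687 / 11762587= -0.55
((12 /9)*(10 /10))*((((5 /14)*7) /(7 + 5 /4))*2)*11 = 80 /9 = 8.89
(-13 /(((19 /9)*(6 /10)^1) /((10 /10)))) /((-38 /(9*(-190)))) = -8775 /19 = -461.84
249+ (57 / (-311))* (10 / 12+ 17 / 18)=232013 / 933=248.67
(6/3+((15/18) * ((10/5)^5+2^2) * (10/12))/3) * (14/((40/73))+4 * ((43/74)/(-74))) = 21659669/82140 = 263.69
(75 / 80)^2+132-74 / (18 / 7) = 239849 / 2304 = 104.10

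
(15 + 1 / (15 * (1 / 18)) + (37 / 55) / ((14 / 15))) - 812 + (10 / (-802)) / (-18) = -1104733787 / 1389465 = -795.08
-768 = -768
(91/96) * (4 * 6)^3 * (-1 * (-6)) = 78624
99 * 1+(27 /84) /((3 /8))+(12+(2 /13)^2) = 132355 /1183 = 111.88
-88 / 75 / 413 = -88 / 30975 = -0.00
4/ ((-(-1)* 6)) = 2/ 3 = 0.67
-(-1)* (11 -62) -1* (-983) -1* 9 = 923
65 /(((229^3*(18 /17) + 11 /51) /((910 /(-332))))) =-88725 /6332269366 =-0.00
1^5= 1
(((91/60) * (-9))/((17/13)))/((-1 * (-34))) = -3549/11560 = -0.31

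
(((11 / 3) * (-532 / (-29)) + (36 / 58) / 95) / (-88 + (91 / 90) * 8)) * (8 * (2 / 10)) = -3335964 / 2476745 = -1.35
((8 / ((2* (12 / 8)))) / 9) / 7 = 8 / 189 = 0.04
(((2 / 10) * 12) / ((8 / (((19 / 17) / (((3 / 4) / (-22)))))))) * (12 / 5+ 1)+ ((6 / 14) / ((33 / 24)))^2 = -4942244 / 148225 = -33.34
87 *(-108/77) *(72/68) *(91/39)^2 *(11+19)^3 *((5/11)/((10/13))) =-23085972000/2057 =-11223126.88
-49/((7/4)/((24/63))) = -10.67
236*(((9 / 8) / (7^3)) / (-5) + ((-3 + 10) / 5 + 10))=9227541 / 3430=2690.25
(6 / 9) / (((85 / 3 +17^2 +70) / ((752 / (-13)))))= -752 / 7553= -0.10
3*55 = 165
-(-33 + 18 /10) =156 /5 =31.20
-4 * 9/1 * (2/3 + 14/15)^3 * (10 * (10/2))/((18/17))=-34816/5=-6963.20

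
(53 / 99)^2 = 2809 / 9801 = 0.29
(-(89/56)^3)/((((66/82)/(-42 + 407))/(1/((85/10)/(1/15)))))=-2109972217/147780864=-14.28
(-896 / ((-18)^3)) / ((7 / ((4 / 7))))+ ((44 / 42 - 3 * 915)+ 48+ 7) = -13721660 / 5103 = -2688.94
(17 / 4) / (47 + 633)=1 / 160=0.01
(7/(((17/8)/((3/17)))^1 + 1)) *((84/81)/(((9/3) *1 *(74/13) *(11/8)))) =81536/3439557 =0.02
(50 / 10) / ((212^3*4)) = 5 / 38112512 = 0.00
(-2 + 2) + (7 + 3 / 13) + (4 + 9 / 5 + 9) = 1432 / 65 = 22.03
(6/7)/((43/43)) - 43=-295/7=-42.14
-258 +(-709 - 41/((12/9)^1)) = -3991/4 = -997.75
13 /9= 1.44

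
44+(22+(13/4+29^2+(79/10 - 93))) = 16503/20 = 825.15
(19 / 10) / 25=0.08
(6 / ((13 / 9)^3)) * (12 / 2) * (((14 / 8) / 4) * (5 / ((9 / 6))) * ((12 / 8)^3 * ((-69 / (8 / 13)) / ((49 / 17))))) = -346322385 / 151424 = -2287.10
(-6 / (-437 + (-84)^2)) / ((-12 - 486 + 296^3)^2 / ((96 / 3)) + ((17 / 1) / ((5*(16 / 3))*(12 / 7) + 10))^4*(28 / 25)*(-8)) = -1735080750000 / 40229481125338852623311584787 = -0.00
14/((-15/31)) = -434/15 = -28.93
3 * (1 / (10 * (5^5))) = 0.00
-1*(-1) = 1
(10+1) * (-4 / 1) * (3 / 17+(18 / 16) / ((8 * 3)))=-2673 / 272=-9.83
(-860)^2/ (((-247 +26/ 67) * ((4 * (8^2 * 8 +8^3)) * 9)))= -3097075/ 38068992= -0.08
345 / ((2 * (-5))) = -69 / 2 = -34.50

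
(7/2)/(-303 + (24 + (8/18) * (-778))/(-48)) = -189/16000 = -0.01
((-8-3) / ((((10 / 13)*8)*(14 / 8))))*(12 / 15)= -143 / 175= -0.82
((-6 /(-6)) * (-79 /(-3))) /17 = 79 /51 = 1.55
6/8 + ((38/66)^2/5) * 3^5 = 40803/2420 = 16.86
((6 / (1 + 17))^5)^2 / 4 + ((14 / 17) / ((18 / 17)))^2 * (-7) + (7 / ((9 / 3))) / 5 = -4449811 / 1180980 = -3.77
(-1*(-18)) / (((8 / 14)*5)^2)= 441 / 200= 2.20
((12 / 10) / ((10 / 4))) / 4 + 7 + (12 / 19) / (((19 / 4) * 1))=65458 / 9025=7.25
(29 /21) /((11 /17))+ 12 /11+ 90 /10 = 2824 /231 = 12.23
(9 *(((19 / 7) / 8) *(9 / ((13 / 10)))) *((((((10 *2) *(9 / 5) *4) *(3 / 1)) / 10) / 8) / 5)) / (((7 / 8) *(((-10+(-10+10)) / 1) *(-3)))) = 13851 / 15925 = 0.87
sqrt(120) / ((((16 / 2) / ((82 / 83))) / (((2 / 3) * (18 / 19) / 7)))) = 246 * sqrt(30) / 11039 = 0.12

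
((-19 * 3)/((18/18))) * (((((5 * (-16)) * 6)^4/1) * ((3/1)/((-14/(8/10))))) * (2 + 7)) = 32678608896000/7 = 4668372699428.57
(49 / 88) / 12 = 49 / 1056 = 0.05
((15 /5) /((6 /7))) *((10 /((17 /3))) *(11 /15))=77 /17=4.53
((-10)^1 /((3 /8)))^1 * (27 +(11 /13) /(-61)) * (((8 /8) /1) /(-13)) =1712000 /30927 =55.36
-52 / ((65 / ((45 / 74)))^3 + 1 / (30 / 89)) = -379080 / 8902792907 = -0.00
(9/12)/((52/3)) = 9/208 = 0.04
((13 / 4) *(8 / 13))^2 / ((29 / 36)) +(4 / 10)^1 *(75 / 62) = 4899 / 899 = 5.45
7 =7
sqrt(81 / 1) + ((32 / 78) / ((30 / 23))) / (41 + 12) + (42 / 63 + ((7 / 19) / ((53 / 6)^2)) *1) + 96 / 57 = 354730193 / 31222035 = 11.36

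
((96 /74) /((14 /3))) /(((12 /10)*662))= 30 /85729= 0.00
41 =41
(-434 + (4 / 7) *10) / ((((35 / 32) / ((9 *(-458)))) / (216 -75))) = 55758195072 / 245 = 227584469.68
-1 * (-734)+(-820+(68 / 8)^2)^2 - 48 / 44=98535883 / 176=559862.97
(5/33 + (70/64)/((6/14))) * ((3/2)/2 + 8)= 23.66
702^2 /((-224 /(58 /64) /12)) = -10718487 /448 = -23925.19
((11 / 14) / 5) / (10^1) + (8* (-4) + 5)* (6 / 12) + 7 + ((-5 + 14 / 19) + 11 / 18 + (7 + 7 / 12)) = -152797 / 59850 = -2.55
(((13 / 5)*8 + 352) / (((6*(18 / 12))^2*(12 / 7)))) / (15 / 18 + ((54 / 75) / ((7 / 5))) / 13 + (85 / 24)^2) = 18997888 / 94935861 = 0.20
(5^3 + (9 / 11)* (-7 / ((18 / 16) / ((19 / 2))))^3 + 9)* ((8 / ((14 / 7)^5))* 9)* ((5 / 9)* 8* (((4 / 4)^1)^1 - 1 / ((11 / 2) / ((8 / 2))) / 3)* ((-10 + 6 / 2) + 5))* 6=150449374000 / 9801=15350410.57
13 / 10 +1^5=23 / 10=2.30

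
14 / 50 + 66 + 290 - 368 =-11.72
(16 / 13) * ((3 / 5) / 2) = 24 / 65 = 0.37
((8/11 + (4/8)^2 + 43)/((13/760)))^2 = 135166522500/20449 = 6609933.13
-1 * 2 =-2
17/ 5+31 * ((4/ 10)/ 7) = 181/ 35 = 5.17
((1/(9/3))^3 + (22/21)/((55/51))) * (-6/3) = -1906/945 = -2.02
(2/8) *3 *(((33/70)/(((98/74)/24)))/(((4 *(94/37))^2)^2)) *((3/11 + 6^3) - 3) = 2196192462147/17139001169920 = 0.13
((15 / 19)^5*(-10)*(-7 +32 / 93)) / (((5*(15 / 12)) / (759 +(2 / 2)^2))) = 10027800000 / 4039951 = 2482.16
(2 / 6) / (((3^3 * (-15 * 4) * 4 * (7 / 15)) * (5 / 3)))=-1 / 15120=-0.00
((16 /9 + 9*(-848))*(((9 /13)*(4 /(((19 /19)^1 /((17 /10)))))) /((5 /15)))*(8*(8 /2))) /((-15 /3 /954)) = 213834719232 /325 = 657952982.25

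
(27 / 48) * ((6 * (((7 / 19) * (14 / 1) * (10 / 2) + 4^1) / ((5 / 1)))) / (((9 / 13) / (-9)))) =-99333 / 380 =-261.40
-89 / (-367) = 0.24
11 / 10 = 1.10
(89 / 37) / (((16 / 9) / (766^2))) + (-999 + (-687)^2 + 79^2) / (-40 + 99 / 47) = 205944260593 / 263588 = 781311.22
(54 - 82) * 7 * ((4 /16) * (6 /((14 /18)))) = -378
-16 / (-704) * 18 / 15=3 / 110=0.03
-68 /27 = -2.52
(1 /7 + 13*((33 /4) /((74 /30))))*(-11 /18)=-497123 /18648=-26.66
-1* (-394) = 394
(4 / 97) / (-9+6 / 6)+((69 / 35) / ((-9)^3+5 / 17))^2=-93862343087 / 18235186790800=-0.01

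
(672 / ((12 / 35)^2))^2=294122500 / 9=32680277.78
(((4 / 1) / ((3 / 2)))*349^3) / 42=170034196 / 63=2698955.49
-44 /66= -2 /3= -0.67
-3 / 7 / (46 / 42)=-9 / 23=-0.39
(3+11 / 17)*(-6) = -372 / 17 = -21.88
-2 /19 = -0.11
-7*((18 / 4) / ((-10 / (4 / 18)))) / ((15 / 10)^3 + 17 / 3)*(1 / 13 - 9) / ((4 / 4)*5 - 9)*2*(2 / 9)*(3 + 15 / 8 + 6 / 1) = 1682 / 2015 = 0.83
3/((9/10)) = 10/3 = 3.33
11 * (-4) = -44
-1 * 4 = -4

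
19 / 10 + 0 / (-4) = 19 / 10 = 1.90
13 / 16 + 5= 93 / 16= 5.81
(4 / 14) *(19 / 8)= 19 / 28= 0.68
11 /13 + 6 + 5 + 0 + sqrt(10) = sqrt(10) + 154 /13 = 15.01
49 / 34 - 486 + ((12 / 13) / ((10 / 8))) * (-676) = -167239 / 170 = -983.76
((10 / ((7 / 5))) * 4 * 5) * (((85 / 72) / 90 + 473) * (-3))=-10946875 / 54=-202719.91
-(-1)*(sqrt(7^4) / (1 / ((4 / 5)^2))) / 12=196 / 75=2.61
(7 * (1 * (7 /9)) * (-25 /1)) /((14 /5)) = -875 /18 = -48.61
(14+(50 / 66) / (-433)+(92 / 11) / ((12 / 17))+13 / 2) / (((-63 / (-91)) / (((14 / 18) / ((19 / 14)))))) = 196281995 / 7330257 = 26.78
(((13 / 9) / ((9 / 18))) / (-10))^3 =-2197 / 91125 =-0.02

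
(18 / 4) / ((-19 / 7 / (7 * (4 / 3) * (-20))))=5880 / 19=309.47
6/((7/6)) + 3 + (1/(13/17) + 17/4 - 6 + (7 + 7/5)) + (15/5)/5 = 6079/364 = 16.70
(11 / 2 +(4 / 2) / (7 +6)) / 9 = 49 / 78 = 0.63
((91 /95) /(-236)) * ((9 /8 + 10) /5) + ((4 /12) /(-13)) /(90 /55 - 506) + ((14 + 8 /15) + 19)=33.52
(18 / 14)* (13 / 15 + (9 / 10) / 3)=3 / 2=1.50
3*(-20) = -60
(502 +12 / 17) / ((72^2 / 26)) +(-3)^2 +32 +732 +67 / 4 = 17455321 / 22032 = 792.27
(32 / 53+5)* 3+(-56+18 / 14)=-14062 / 371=-37.90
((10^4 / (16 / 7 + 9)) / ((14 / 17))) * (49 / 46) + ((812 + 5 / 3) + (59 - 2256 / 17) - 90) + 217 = 186546155 / 92667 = 2013.08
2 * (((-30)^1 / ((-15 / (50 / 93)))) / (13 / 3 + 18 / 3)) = 200 / 961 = 0.21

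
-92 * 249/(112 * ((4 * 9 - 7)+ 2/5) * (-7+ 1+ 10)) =-9545/5488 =-1.74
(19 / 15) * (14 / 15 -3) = -589 / 225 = -2.62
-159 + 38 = -121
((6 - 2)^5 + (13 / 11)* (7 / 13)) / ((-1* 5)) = -11271 / 55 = -204.93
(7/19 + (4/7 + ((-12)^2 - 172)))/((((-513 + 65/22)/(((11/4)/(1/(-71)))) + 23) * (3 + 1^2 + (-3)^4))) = -30919009/2487495675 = -0.01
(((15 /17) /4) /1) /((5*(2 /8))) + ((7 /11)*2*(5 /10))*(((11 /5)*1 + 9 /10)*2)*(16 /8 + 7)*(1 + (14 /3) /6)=59189 /935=63.30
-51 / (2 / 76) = -1938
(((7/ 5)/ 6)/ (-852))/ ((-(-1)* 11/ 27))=-21/ 31240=-0.00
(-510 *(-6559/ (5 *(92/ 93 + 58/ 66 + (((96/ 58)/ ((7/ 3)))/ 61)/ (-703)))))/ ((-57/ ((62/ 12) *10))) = -5400453389484230/ 16635583527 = -324632.64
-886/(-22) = 443/11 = 40.27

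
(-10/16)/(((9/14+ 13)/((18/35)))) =-9/382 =-0.02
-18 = -18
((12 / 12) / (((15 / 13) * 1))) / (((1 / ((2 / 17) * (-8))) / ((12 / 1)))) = -832 / 85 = -9.79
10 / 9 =1.11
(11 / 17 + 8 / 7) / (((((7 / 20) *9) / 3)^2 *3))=28400 / 52479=0.54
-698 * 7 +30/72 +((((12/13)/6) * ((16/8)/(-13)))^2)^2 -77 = -48577580163199/9788768652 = -4962.58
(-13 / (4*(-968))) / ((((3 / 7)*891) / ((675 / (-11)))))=-2275 / 4216608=-0.00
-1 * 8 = -8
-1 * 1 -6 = -7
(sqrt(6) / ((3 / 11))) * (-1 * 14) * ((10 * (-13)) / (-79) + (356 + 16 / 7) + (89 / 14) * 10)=-5152334 * sqrt(6) / 237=-53251.43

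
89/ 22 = 4.05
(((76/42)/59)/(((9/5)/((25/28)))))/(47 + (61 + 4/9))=0.00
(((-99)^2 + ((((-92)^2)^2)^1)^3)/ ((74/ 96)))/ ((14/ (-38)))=-335311745541252604536316944/ 259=-1294639944174720480835201.00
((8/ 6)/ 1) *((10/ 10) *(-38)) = -152/ 3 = -50.67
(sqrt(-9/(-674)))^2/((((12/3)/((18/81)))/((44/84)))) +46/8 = 81391/14154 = 5.75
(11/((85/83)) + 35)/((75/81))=104976/2125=49.40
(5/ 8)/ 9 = 0.07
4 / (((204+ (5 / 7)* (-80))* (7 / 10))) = 10 / 257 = 0.04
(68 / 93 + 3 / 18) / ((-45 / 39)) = -2171 / 2790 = -0.78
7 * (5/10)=7/2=3.50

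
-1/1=-1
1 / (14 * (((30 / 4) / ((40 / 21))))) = 8 / 441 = 0.02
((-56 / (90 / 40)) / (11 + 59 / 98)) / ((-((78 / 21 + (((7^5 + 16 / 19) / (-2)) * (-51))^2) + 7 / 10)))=0.00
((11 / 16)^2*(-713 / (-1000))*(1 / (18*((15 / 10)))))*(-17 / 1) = -1466641 / 6912000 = -0.21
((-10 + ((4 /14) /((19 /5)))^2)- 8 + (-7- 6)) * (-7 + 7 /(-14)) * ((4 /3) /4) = 2741295 /35378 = 77.49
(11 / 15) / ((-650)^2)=11 / 6337500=0.00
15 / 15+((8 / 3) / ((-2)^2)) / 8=13 / 12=1.08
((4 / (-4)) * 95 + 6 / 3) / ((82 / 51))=-4743 / 82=-57.84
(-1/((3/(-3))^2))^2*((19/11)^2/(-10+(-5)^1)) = -361/1815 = -0.20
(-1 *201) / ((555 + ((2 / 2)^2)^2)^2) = -201 / 309136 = -0.00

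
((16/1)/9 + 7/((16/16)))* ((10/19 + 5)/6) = 2765/342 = 8.08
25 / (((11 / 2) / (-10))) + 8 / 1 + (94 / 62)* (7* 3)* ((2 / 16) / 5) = -500023 / 13640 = -36.66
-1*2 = -2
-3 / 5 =-0.60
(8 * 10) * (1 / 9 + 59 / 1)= 42560 / 9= 4728.89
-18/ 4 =-9/ 2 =-4.50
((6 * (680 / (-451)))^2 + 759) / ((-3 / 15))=-855138795 / 203401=-4204.20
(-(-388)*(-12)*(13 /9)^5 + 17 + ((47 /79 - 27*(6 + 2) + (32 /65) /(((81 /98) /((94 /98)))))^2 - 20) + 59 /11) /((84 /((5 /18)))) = 96366329483248207 /1726420802226120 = 55.82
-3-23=-26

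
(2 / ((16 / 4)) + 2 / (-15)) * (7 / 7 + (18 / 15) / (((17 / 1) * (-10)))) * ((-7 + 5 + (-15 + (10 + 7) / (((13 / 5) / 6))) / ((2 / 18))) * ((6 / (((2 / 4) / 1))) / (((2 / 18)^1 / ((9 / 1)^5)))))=13859320167396 / 27625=501694847.69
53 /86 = 0.62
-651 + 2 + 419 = -230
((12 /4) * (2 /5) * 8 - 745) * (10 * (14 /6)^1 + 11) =-378731 /15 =-25248.73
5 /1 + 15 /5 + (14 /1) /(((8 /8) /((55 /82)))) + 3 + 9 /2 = 24.89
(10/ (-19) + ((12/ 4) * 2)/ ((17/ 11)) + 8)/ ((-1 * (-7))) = 524/ 323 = 1.62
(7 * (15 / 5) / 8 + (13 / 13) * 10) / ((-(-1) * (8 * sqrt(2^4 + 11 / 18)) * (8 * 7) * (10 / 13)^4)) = 665691 * sqrt(598) / 824320000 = 0.02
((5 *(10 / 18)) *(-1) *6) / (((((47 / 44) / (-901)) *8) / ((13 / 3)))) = 3221075 / 423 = 7614.83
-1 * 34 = -34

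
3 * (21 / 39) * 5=105 / 13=8.08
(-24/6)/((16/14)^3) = -343/128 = -2.68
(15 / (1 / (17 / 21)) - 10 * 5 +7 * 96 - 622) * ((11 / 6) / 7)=935 / 294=3.18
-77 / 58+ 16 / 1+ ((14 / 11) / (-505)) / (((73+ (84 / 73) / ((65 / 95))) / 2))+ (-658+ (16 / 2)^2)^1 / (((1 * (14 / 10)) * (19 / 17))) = -1108357646486463 / 3036998058710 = -364.95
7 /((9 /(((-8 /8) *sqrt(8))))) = -14 *sqrt(2) /9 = -2.20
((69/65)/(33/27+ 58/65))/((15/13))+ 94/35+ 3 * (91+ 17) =2832539/8659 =327.12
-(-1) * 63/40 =63/40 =1.58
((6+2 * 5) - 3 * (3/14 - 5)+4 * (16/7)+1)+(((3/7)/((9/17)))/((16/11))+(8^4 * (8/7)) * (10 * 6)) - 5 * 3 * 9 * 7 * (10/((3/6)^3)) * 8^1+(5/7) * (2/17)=-323890.29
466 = 466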